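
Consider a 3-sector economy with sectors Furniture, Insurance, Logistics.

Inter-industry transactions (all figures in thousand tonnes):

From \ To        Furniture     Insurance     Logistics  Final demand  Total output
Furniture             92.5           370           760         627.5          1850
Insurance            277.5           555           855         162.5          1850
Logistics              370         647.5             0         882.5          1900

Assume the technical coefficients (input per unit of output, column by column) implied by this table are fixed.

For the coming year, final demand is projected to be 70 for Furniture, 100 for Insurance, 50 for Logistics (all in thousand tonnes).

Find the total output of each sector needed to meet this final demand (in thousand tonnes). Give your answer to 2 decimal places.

x_1 = 231.76, x_2 = 328.34, x_3 = 211.27

Technical coefficients a_ij = z_ij / X_j:
  a_11 = 92.5/1850 = 0.05, a_21 = 277.5/1850 = 0.15, a_31 = 370/1850 = 0.20
  a_12 = 370/1850 = 0.20, a_22 = 555/1850 = 0.30, a_32 = 647.5/1850 = 0.35
  a_13 = 760/1900 = 0.40, a_23 = 855/1900 = 0.45, a_33 = 0/1900 = 0.00
I − A =
  [   0.95    -0.20    -0.40]
  [  -0.15     0.70    -0.45]
  [  -0.20    -0.35     1.00]
Cofactors of I−A, C_ij = (−1)^(i+j)·(minor ij) (rows/columns in the sector order above):
  C_11 = (0.70)(1.00) − (-0.45)(-0.35) = 0.5425
  C_12 = −[(-0.15)(1.00) − (-0.45)(-0.20)] = 0.2400
  C_13 = (-0.15)(-0.35) − (0.70)(-0.20) = 0.1925
  C_21 = −[(-0.20)(1.00) − (-0.40)(-0.35)] = 0.3400
  C_22 = (0.95)(1.00) − (-0.40)(-0.20) = 0.8700
  C_23 = −[(0.95)(-0.35) − (-0.20)(-0.20)] = 0.3725
  C_31 = (-0.20)(-0.45) − (-0.40)(0.70) = 0.3700
  C_32 = −[(0.95)(-0.45) − (-0.40)(-0.15)] = 0.4875
  C_33 = (0.95)(0.70) − (-0.20)(-0.15) = 0.6350
det(I−A) = Σ_j (I−A)_1j·C_1j = (0.95)(0.5425) + (-0.20)(0.2400) + (-0.40)(0.1925) = 0.390375
adj(I−A) = Cᵀ =
  [ 0.5425   0.3400   0.3700]
  [ 0.2400   0.8700   0.4875]
  [ 0.1925   0.3725   0.6350]
(I − A)⁻¹ = adj(I−A) / det(I−A) ≈
  [   1.3897     0.8710     0.9478]
  [   0.6148     2.2286     1.2488]
  [   0.4931     0.9542     1.6266]
x = (I − A)⁻¹ d = adj(I−A)·d / det(I−A), with det(I−A) = 0.390375:
  x_1 = (0.5425·70 + 0.3400·100 + 0.3700·50) / 0.390375 = 90.475 / 0.390375 ≈ 231.76
  x_2 = (0.2400·70 + 0.8700·100 + 0.4875·50) / 0.390375 = 128.175 / 0.390375 ≈ 328.34
  x_3 = (0.1925·70 + 0.3725·100 + 0.6350·50) / 0.390375 = 82.475 / 0.390375 ≈ 211.27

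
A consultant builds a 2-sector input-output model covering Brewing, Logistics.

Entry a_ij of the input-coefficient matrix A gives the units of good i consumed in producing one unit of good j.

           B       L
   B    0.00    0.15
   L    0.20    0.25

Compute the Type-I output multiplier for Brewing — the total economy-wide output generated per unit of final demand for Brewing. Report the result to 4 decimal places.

I − A =
  [   1.00    -0.15]
  [  -0.20     0.75]
det(I−A) = (1.00)(0.75) − (-0.15)(-0.20) = 0.7200
adj(I−A) = [[0.75, 0.15], [0.20, 1.00]]
(I − A)⁻¹ = adj(I−A) / det(I−A) ≈
  [   1.04167     0.20833]
  [   0.27778     1.38889]
The output multiplier for sector j is the column-j sum of the Leontief inverse (I − A)⁻¹ = adj(I−A) / det(I−A).
Column B of adj(I−A): (0.75, 0.20); det(I−A) = 0.7200.
m_B = (0.75 + 0.20) / 0.7200 = 0.95 / 0.7200 ≈ 1.3194.

m_B = 1.3194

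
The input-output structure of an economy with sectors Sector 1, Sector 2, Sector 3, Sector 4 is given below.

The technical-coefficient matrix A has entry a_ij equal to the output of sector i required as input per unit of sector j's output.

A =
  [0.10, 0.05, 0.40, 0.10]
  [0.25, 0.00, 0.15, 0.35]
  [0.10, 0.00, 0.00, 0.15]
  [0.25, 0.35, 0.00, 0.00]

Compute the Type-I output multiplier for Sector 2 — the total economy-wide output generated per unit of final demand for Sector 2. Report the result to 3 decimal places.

I − A =
  [   0.90    -0.05    -0.40    -0.10]
  [  -0.25     1.00    -0.15    -0.35]
  [  -0.10     0.00     1.00    -0.15]
  [  -0.25    -0.35     0.00     1.00]
Compute the cofactors C_ij = (−1)^(i+j)·(3×3 minor ij) of I−A; the adjugate is their transpose:
adj(I−A) = Cᵀ =
  [ 0.869625   0.106000   0.363750   0.178625]
  [ 0.358125   0.820000   0.266250   0.362750]
  [ 0.138375   0.057625   0.739125   0.144875]
  [ 0.342750   0.313500   0.184125   0.846750]
det(I−A) = Σ_j (I−A)_1j·C_1j = (0.90)(0.869625) + (-0.05)(0.358125) + (-0.40)(0.138375) + (-0.10)(0.342750) = 0.67513125
(I − A)⁻¹ = adj(I−A) / det(I−A) ≈
  [   1.2881     0.1570     0.5388     0.2646]
  [   0.5305     1.2146     0.3944     0.5373]
  [   0.2050     0.0854     1.0948     0.2146]
  [   0.5077     0.4644     0.2727     1.2542]
The output multiplier for sector j is the column-j sum of the Leontief inverse (I − A)⁻¹ = adj(I−A) / det(I−A).
Column 2 of adj(I−A): (0.106000, 0.820000, 0.057625, 0.313500); det(I−A) = 0.67513125.
m_2 = (0.106000 + 0.820000 + 0.057625 + 0.313500) / 0.67513125 = 1.297125 / 0.67513125 ≈ 1.921.

m_2 = 1.921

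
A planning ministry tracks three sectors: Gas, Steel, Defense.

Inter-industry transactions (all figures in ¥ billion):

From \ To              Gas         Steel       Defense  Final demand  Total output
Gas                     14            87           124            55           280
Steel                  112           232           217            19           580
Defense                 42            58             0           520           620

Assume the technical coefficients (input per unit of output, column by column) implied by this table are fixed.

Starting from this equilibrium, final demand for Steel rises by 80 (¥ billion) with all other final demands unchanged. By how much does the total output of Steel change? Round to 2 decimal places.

Δx_2 = 166.19

Technical coefficients a_ij = z_ij / X_j:
  a_11 = 14/280 = 0.05, a_21 = 112/280 = 0.40, a_31 = 42/280 = 0.15
  a_12 = 87/580 = 0.15, a_22 = 232/580 = 0.40, a_32 = 58/580 = 0.10
  a_13 = 124/620 = 0.20, a_23 = 217/620 = 0.35, a_33 = 0/620 = 0.00
I − A =
  [   0.95    -0.15    -0.20]
  [  -0.40     0.60    -0.35]
  [  -0.15    -0.10     1.00]
Cofactors of I−A, C_ij = (−1)^(i+j)·(minor ij) (rows/columns in the sector order above):
  C_11 = (0.60)(1.00) − (-0.35)(-0.10) = 0.5650
  C_12 = −[(-0.40)(1.00) − (-0.35)(-0.15)] = 0.4525
  C_13 = (-0.40)(-0.10) − (0.60)(-0.15) = 0.1300
  C_21 = −[(-0.15)(1.00) − (-0.20)(-0.10)] = 0.1700
  C_22 = (0.95)(1.00) − (-0.20)(-0.15) = 0.9200
  C_23 = −[(0.95)(-0.10) − (-0.15)(-0.15)] = 0.1175
  C_31 = (-0.15)(-0.35) − (-0.20)(0.60) = 0.1725
  C_32 = −[(0.95)(-0.35) − (-0.20)(-0.40)] = 0.4125
  C_33 = (0.95)(0.60) − (-0.15)(-0.40) = 0.5100
det(I−A) = Σ_j (I−A)_1j·C_1j = (0.95)(0.5650) + (-0.15)(0.4525) + (-0.20)(0.1300) = 0.442875
adj(I−A) = Cᵀ =
  [ 0.5650   0.1700   0.1725]
  [ 0.4525   0.9200   0.4125]
  [ 0.1300   0.1175   0.5100]
(I − A)⁻¹ = adj(I−A) / det(I−A) ≈
  [   1.2758     0.3839     0.3895]
  [   1.0217     2.0773     0.9314]
  [   0.2935     0.2653     1.1516]
Δx = (I − A)⁻¹ Δd with Δd having +80 in the Steel component and 0 elsewhere.
So Δx_2 = L_22 · (+80), where L_22 = adj(I−A)_22 / det(I−A) = 0.9200 / 0.442875.
Δx_2 = 0.9200 × (+80) / 0.442875 = 73.60 / 0.442875 ≈ 166.19.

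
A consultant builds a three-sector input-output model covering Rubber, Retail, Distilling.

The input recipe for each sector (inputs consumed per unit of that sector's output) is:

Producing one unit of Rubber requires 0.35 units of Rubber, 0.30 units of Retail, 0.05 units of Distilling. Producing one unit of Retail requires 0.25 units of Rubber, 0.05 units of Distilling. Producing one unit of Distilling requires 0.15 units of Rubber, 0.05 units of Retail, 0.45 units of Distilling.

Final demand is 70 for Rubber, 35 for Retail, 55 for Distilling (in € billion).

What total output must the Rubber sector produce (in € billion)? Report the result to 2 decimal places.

I − A =
  [   0.65    -0.25    -0.15]
  [  -0.30     1.00    -0.05]
  [  -0.05    -0.05     0.55]
Cofactors of I−A, C_ij = (−1)^(i+j)·(minor ij) (rows/columns in the sector order above):
  C_11 = (1.00)(0.55) − (-0.05)(-0.05) = 0.5475
  C_12 = −[(-0.30)(0.55) − (-0.05)(-0.05)] = 0.1675
  C_13 = (-0.30)(-0.05) − (1.00)(-0.05) = 0.0650
  C_21 = −[(-0.25)(0.55) − (-0.15)(-0.05)] = 0.1450
  C_22 = (0.65)(0.55) − (-0.15)(-0.05) = 0.3500
  C_23 = −[(0.65)(-0.05) − (-0.25)(-0.05)] = 0.0450
  C_31 = (-0.25)(-0.05) − (-0.15)(1.00) = 0.1625
  C_32 = −[(0.65)(-0.05) − (-0.15)(-0.30)] = 0.0775
  C_33 = (0.65)(1.00) − (-0.25)(-0.30) = 0.5750
det(I−A) = Σ_j (I−A)_1j·C_1j = (0.65)(0.5475) + (-0.25)(0.1675) + (-0.15)(0.0650) = 0.30425
adj(I−A) = Cᵀ =
  [ 0.5475   0.1450   0.1625]
  [ 0.1675   0.3500   0.0775]
  [ 0.0650   0.0450   0.5750]
(I − A)⁻¹ = adj(I−A) / det(I−A) ≈
  [   1.7995     0.4766     0.5341]
  [   0.5505     1.1504     0.2547]
  [   0.2136     0.1479     1.8899]
x = (I − A)⁻¹ d = adj(I−A)·d / det(I−A), with det(I−A) = 0.30425:
  x_1 = (0.5475·70 + 0.1450·35 + 0.1625·55) / 0.30425 = 52.3375 / 0.30425 ≈ 172.02
  x_2 = (0.1675·70 + 0.3500·35 + 0.0775·55) / 0.30425 = 28.2375 / 0.30425 ≈ 92.81
  x_3 = (0.0650·70 + 0.0450·35 + 0.5750·55) / 0.30425 = 37.75 / 0.30425 ≈ 124.08

x_1 = 172.02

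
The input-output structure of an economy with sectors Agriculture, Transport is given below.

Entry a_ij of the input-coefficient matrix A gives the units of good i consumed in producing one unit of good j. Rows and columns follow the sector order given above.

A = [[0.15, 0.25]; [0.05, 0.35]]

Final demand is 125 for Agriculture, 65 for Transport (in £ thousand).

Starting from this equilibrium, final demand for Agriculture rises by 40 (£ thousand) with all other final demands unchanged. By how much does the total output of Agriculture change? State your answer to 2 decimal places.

Δx_1 = 48.15

I − A =
  [   0.85    -0.25]
  [  -0.05     0.65]
det(I−A) = (0.85)(0.65) − (-0.25)(-0.05) = 0.5400
adj(I−A) = [[0.65, 0.25], [0.05, 0.85]]
(I − A)⁻¹ = adj(I−A) / det(I−A) ≈
  [   1.2037     0.4630]
  [   0.0926     1.5741]
Δx = (I − A)⁻¹ Δd with Δd having +40 in the Agriculture component and 0 elsewhere.
So Δx_1 = L_11 · (+40), where L_11 = adj(I−A)_11 / det(I−A) = 0.65 / 0.5400.
Δx_1 = 0.65 × (+40) / 0.5400 = 26.00 / 0.5400 ≈ 48.15.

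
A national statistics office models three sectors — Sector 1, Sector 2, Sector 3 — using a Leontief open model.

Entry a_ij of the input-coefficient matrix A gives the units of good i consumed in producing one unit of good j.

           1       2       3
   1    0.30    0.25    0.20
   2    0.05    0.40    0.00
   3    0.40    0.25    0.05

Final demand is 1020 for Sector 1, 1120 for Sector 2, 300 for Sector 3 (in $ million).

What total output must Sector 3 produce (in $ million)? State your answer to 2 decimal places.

I − A =
  [   0.70    -0.25    -0.20]
  [  -0.05     0.60     0.00]
  [  -0.40    -0.25     0.95]
Cofactors of I−A, C_ij = (−1)^(i+j)·(minor ij) (rows/columns in the sector order above):
  C_11 = (0.60)(0.95) − (0.00)(-0.25) = 0.5700
  C_12 = −[(-0.05)(0.95) − (0.00)(-0.40)] = 0.0475
  C_13 = (-0.05)(-0.25) − (0.60)(-0.40) = 0.2525
  C_21 = −[(-0.25)(0.95) − (-0.20)(-0.25)] = 0.2875
  C_22 = (0.70)(0.95) − (-0.20)(-0.40) = 0.5850
  C_23 = −[(0.70)(-0.25) − (-0.25)(-0.40)] = 0.2750
  C_31 = (-0.25)(0.00) − (-0.20)(0.60) = 0.1200
  C_32 = −[(0.70)(0.00) − (-0.20)(-0.05)] = 0.0100
  C_33 = (0.70)(0.60) − (-0.25)(-0.05) = 0.4075
det(I−A) = Σ_j (I−A)_1j·C_1j = (0.70)(0.5700) + (-0.25)(0.0475) + (-0.20)(0.2525) = 0.336625
adj(I−A) = Cᵀ =
  [ 0.5700   0.2875   0.1200]
  [ 0.0475   0.5850   0.0100]
  [ 0.2525   0.2750   0.4075]
(I − A)⁻¹ = adj(I−A) / det(I−A) ≈
  [   1.6933     0.8541     0.3565]
  [   0.1411     1.7378     0.0297]
  [   0.7501     0.8169     1.2105]
x = (I − A)⁻¹ d = adj(I−A)·d / det(I−A), with det(I−A) = 0.336625:
  x_1 = (0.5700·1020 + 0.2875·1120 + 0.1200·300) / 0.336625 = 939.40 / 0.336625 ≈ 2790.64
  x_2 = (0.0475·1020 + 0.5850·1120 + 0.0100·300) / 0.336625 = 706.65 / 0.336625 ≈ 2099.22
  x_3 = (0.2525·1020 + 0.2750·1120 + 0.4075·300) / 0.336625 = 687.80 / 0.336625 ≈ 2043.22

x_3 = 2043.22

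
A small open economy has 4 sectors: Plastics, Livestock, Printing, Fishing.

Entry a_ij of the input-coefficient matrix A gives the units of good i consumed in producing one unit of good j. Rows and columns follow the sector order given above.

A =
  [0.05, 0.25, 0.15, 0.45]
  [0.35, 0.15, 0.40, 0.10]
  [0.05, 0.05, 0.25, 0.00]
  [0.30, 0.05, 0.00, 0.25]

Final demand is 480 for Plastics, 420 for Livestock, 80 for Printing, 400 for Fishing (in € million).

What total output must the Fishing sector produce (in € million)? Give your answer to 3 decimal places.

x_4 = 1227.307

I − A =
  [   0.95    -0.25    -0.15    -0.45]
  [  -0.35     0.85    -0.40    -0.10]
  [  -0.05    -0.05     0.75     0.00]
  [  -0.30    -0.05     0.00     0.75]
Compute the cofactors C_ij = (−1)^(i+j)·(3×3 minor ij) of I−A; the adjugate is their transpose:
adj(I−A) = Cᵀ =
  [ 0.459375   0.163125   0.178875   0.297375]
  [ 0.234375   0.427500   0.274875   0.197625]
  [ 0.046250   0.039375   0.405125   0.033000]
  [ 0.199375   0.093750   0.089875   0.507000]
det(I−A) = Σ_j (I−A)_1j·C_1j = (0.95)(0.459375) + (-0.25)(0.234375) + (-0.15)(0.046250) + (-0.45)(0.199375) = 0.28115625
(I − A)⁻¹ = adj(I−A) / det(I−A) ≈
  [   1.6339     0.5802     0.6362     1.0577]
  [   0.8336     1.5205     0.9777     0.7029]
  [   0.1645     0.1400     1.4409     0.1174]
  [   0.7091     0.3334     0.3197     1.8033]
x = (I − A)⁻¹ d = adj(I−A)·d / det(I−A), with det(I−A) = 0.28115625:
  x_1 = (0.459375·480 + 0.163125·420 + 0.178875·80 + 0.297375·400) / 0.28115625 = 422.2725 / 0.28115625 ≈ 1501.914
  x_2 = (0.234375·480 + 0.427500·420 + 0.274875·80 + 0.197625·400) / 0.28115625 = 393.09 / 0.28115625 ≈ 1398.119
  x_3 = (0.046250·480 + 0.039375·420 + 0.405125·80 + 0.033000·400) / 0.28115625 = 84.3475 / 0.28115625 ≈ 300.002
  x_4 = (0.199375·480 + 0.093750·420 + 0.089875·80 + 0.507000·400) / 0.28115625 = 345.065 / 0.28115625 ≈ 1227.307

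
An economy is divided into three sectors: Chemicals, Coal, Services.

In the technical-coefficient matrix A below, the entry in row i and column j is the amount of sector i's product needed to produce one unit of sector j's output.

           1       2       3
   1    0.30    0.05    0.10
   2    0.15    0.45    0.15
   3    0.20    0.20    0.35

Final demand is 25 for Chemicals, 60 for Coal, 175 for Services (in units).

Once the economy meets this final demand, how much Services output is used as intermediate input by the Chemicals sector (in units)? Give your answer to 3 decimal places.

z_31 = 21.329

I − A =
  [   0.70    -0.05    -0.10]
  [  -0.15     0.55    -0.15]
  [  -0.20    -0.20     0.65]
Cofactors of I−A, C_ij = (−1)^(i+j)·(minor ij) (rows/columns in the sector order above):
  C_11 = (0.55)(0.65) − (-0.15)(-0.20) = 0.3275
  C_12 = −[(-0.15)(0.65) − (-0.15)(-0.20)] = 0.1275
  C_13 = (-0.15)(-0.20) − (0.55)(-0.20) = 0.1400
  C_21 = −[(-0.05)(0.65) − (-0.10)(-0.20)] = 0.0525
  C_22 = (0.70)(0.65) − (-0.10)(-0.20) = 0.4350
  C_23 = −[(0.70)(-0.20) − (-0.05)(-0.20)] = 0.1500
  C_31 = (-0.05)(-0.15) − (-0.10)(0.55) = 0.0625
  C_32 = −[(0.70)(-0.15) − (-0.10)(-0.15)] = 0.1200
  C_33 = (0.70)(0.55) − (-0.05)(-0.15) = 0.3775
det(I−A) = Σ_j (I−A)_1j·C_1j = (0.70)(0.3275) + (-0.05)(0.1275) + (-0.10)(0.1400) = 0.208875
adj(I−A) = Cᵀ =
  [ 0.3275   0.0525   0.0625]
  [ 0.1275   0.4350   0.1200]
  [ 0.1400   0.1500   0.3775]
(I − A)⁻¹ = adj(I−A) / det(I−A) ≈
  [   1.5679     0.2513     0.2992]
  [   0.6104     2.0826     0.5745]
  [   0.6703     0.7181     1.8073]
First solve x = (I − A)⁻¹ d = adj(I−A)·d / det(I−A); in particular x_1 = (0.3275·25 + 0.0525·60 + 0.0625·175) / 0.208875 = 22.275 / 0.208875 ≈ 106.64273.
Intermediate flow from 3 to 1: z_31 = a_31 · x_1 = 0.20 × 22.275 / 0.208875 = 4.455 / 0.208875 ≈ 21.329.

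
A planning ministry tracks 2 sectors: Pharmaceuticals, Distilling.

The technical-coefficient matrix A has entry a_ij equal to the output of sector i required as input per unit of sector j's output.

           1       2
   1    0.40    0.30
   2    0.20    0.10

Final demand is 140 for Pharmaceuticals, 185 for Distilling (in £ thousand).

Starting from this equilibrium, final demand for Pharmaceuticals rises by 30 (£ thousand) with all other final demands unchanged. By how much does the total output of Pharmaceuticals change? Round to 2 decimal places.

I − A =
  [   0.60    -0.30]
  [  -0.20     0.90]
det(I−A) = (0.60)(0.90) − (-0.30)(-0.20) = 0.4800
adj(I−A) = [[0.90, 0.30], [0.20, 0.60]]
(I − A)⁻¹ = adj(I−A) / det(I−A) ≈
  [   1.8750     0.6250]
  [   0.4167     1.2500]
Δx = (I − A)⁻¹ Δd with Δd having +30 in the Pharmaceuticals component and 0 elsewhere.
So Δx_1 = L_11 · (+30), where L_11 = adj(I−A)_11 / det(I−A) = 0.90 / 0.4800.
Δx_1 = 0.90 × (+30) / 0.4800 = 27.00 / 0.4800 = 56.25.

Δx_1 = 56.25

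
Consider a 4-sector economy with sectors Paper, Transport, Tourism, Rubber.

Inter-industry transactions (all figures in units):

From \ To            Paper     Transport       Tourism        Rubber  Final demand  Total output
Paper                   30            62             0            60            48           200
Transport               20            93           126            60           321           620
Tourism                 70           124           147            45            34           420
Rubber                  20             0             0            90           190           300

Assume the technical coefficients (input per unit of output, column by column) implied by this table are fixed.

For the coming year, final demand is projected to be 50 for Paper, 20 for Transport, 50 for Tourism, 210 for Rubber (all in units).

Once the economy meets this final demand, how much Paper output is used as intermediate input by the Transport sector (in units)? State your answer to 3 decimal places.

Technical coefficients a_ij = z_ij / X_j:
  a_11 = 30/200 = 0.15, a_21 = 20/200 = 0.10, a_31 = 70/200 = 0.35, a_41 = 20/200 = 0.10
  a_12 = 62/620 = 0.10, a_22 = 93/620 = 0.15, a_32 = 124/620 = 0.20, a_42 = 0/620 = 0.00
  a_13 = 0/420 = 0.00, a_23 = 126/420 = 0.30, a_33 = 147/420 = 0.35, a_43 = 0/420 = 0.00
  a_14 = 60/300 = 0.20, a_24 = 60/300 = 0.20, a_34 = 45/300 = 0.15, a_44 = 90/300 = 0.30
I − A =
  [   0.85    -0.10     0.00    -0.20]
  [  -0.10     0.85    -0.30    -0.20]
  [  -0.35    -0.20     0.65    -0.15]
  [  -0.10     0.00     0.00     0.70]
Compute the cofactors C_ij = (−1)^(i+j)·(3×3 minor ij) of I−A; the adjugate is their transpose:
adj(I−A) = Cᵀ =
  [ 0.344750   0.045500   0.021000   0.116000]
  [ 0.136500   0.373750   0.172500   0.182750]
  [ 0.239000   0.141000   0.479750   0.211375]
  [ 0.049250   0.006500   0.003000   0.401625]
det(I−A) = Σ_j (I−A)_1j·C_1j = (0.85)(0.344750) + (-0.10)(0.136500) + (0.00)(0.239000) + (-0.20)(0.049250) = 0.2695375
(I − A)⁻¹ = adj(I−A) / det(I−A) ≈
  [   1.2790     0.1688     0.0779     0.4304]
  [   0.5064     1.3866     0.6400     0.6780]
  [   0.8867     0.5231     1.7799     0.7842]
  [   0.1827     0.0241     0.0111     1.4901]
First solve x = (I − A)⁻¹ d = adj(I−A)·d / det(I−A); in particular x_2 = (0.136500·50 + 0.373750·20 + 0.172500·50 + 0.182750·210) / 0.2695375 = 61.3025 / 0.2695375 ≈ 227.43589.
Intermediate flow from 1 to 2: z_12 = a_12 · x_2 = 0.10 × 61.3025 / 0.2695375 = 6.13025 / 0.2695375 ≈ 22.744.

z_12 = 22.744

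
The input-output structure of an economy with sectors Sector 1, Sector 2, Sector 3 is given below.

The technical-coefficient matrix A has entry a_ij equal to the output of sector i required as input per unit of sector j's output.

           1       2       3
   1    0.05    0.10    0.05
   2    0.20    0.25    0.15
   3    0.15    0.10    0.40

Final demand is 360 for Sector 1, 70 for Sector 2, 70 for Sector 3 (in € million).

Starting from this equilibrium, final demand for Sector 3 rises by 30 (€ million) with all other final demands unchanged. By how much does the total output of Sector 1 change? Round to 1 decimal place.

I − A =
  [   0.95    -0.10    -0.05]
  [  -0.20     0.75    -0.15]
  [  -0.15    -0.10     0.60]
Cofactors of I−A, C_ij = (−1)^(i+j)·(minor ij) (rows/columns in the sector order above):
  C_11 = (0.75)(0.60) − (-0.15)(-0.10) = 0.4350
  C_12 = −[(-0.20)(0.60) − (-0.15)(-0.15)] = 0.1425
  C_13 = (-0.20)(-0.10) − (0.75)(-0.15) = 0.1325
  C_21 = −[(-0.10)(0.60) − (-0.05)(-0.10)] = 0.0650
  C_22 = (0.95)(0.60) − (-0.05)(-0.15) = 0.5625
  C_23 = −[(0.95)(-0.10) − (-0.10)(-0.15)] = 0.1100
  C_31 = (-0.10)(-0.15) − (-0.05)(0.75) = 0.0525
  C_32 = −[(0.95)(-0.15) − (-0.05)(-0.20)] = 0.1525
  C_33 = (0.95)(0.75) − (-0.10)(-0.20) = 0.6925
det(I−A) = Σ_j (I−A)_1j·C_1j = (0.95)(0.4350) + (-0.10)(0.1425) + (-0.05)(0.1325) = 0.392375
adj(I−A) = Cᵀ =
  [ 0.4350   0.0650   0.0525]
  [ 0.1425   0.5625   0.1525]
  [ 0.1325   0.1100   0.6925]
(I − A)⁻¹ = adj(I−A) / det(I−A) ≈
  [   1.1086     0.1657     0.1338]
  [   0.3632     1.4336     0.3887]
  [   0.3377     0.2803     1.7649]
Δx = (I − A)⁻¹ Δd with Δd having +30 in the Sector 3 component and 0 elsewhere.
So Δx_1 = L_13 · (+30), where L_13 = adj(I−A)_13 / det(I−A) = 0.0525 / 0.392375.
Δx_1 = 0.0525 × (+30) / 0.392375 = 1.575 / 0.392375 ≈ 4.0.

Δx_1 = 4.0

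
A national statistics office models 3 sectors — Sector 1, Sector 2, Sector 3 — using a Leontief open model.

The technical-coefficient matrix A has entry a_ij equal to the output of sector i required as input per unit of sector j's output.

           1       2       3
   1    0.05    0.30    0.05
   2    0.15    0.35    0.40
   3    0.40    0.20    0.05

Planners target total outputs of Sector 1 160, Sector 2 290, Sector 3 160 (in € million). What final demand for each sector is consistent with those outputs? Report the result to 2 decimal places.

I − A =
  [   0.95    -0.30    -0.05]
  [  -0.15     0.65    -0.40]
  [  -0.40    -0.20     0.95]
d = (I − A) x:
  d_1 = (+0.95)·160 + (-0.30)·290 + (-0.05)·160 = 57.00
  d_2 = (-0.15)·160 + (+0.65)·290 + (-0.40)·160 = 100.50
  d_3 = (-0.40)·160 + (-0.20)·290 + (+0.95)·160 = 30.00

d_1 = 57.00, d_2 = 100.50, d_3 = 30.00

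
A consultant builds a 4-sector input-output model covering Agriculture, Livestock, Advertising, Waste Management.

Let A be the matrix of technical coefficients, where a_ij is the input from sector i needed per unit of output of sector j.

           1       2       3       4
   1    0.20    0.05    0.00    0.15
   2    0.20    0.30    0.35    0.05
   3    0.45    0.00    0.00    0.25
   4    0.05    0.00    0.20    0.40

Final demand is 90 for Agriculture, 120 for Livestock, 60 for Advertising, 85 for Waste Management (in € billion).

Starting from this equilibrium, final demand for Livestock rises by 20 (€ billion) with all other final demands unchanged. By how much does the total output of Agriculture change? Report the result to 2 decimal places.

I − A =
  [   0.80    -0.05     0.00    -0.15]
  [  -0.20     0.70    -0.35    -0.05]
  [  -0.45     0.00     1.00    -0.25]
  [  -0.05     0.00    -0.20     0.60]
Compute the cofactors C_ij = (−1)^(i+j)·(3×3 minor ij) of I−A; the adjugate is their transpose:
adj(I−A) = Cᵀ =
  [ 0.385000   0.027500   0.032000   0.111875]
  [ 0.215875   0.419000   0.179375   0.163625]
  [ 0.197750   0.014125   0.324625   0.185875]
  [ 0.098000   0.007000   0.110875   0.542125]
det(I−A) = Σ_j (I−A)_1j·C_1j = (0.80)(0.385000) + (-0.05)(0.215875) + (0.00)(0.197750) + (-0.15)(0.098000) = 0.28250625
(I − A)⁻¹ = adj(I−A) / det(I−A) ≈
  [   1.3628     0.0973     0.1133     0.3960]
  [   0.7641     1.4832     0.6349     0.5792]
  [   0.7000     0.0500     1.1491     0.6580]
  [   0.3469     0.0248     0.3925     1.9190]
Δx = (I − A)⁻¹ Δd with Δd having +20 in the Livestock component and 0 elsewhere.
So Δx_1 = L_12 · (+20), where L_12 = adj(I−A)_12 / det(I−A) = 0.027500 / 0.28250625.
Δx_1 = 0.027500 × (+20) / 0.28250625 = 0.55 / 0.28250625 ≈ 1.95.

Δx_1 = 1.95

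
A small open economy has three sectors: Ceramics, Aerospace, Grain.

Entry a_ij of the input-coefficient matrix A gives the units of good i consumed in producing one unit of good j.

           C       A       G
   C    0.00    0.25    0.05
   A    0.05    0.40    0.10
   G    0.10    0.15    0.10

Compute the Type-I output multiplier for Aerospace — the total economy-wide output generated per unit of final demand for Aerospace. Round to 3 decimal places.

I − A =
  [   1.00    -0.25    -0.05]
  [  -0.05     0.60    -0.10]
  [  -0.10    -0.15     0.90]
Cofactors of I−A, C_ij = (−1)^(i+j)·(minor ij) (rows/columns in the sector order above):
  C_11 = (0.60)(0.90) − (-0.10)(-0.15) = 0.5250
  C_12 = −[(-0.05)(0.90) − (-0.10)(-0.10)] = 0.0550
  C_13 = (-0.05)(-0.15) − (0.60)(-0.10) = 0.0675
  C_21 = −[(-0.25)(0.90) − (-0.05)(-0.15)] = 0.2325
  C_22 = (1.00)(0.90) − (-0.05)(-0.10) = 0.8950
  C_23 = −[(1.00)(-0.15) − (-0.25)(-0.10)] = 0.1750
  C_31 = (-0.25)(-0.10) − (-0.05)(0.60) = 0.0550
  C_32 = −[(1.00)(-0.10) − (-0.05)(-0.05)] = 0.1025
  C_33 = (1.00)(0.60) − (-0.25)(-0.05) = 0.5875
det(I−A) = Σ_j (I−A)_1j·C_1j = (1.00)(0.5250) + (-0.25)(0.0550) + (-0.05)(0.0675) = 0.507875
adj(I−A) = Cᵀ =
  [ 0.5250   0.2325   0.0550]
  [ 0.0550   0.8950   0.1025]
  [ 0.0675   0.1750   0.5875]
(I − A)⁻¹ = adj(I−A) / det(I−A) ≈
  [   1.0337     0.4578     0.1083]
  [   0.1083     1.7622     0.2018]
  [   0.1329     0.3446     1.1568]
The output multiplier for sector j is the column-j sum of the Leontief inverse (I − A)⁻¹ = adj(I−A) / det(I−A).
Column A of adj(I−A): (0.2325, 0.8950, 0.1750); det(I−A) = 0.507875.
m_A = (0.2325 + 0.8950 + 0.1750) / 0.507875 = 1.3025 / 0.507875 ≈ 2.565.

m_A = 2.565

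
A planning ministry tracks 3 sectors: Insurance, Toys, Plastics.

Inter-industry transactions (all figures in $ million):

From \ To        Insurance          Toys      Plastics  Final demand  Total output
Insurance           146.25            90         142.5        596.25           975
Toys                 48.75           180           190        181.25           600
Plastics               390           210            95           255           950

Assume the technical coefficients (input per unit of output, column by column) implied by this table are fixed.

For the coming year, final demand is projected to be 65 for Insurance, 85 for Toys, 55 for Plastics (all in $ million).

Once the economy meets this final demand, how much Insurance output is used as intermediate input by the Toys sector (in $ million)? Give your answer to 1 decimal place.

z_IT = 28.3

Technical coefficients a_ij = z_ij / X_j:
  a_II = 146.25/975 = 0.15, a_TI = 48.75/975 = 0.05, a_PI = 390/975 = 0.40
  a_IT = 90/600 = 0.15, a_TT = 180/600 = 0.30, a_PT = 210/600 = 0.35
  a_IP = 142.5/950 = 0.15, a_TP = 190/950 = 0.20, a_PP = 95/950 = 0.10
I − A =
  [   0.85    -0.15    -0.15]
  [  -0.05     0.70    -0.20]
  [  -0.40    -0.35     0.90]
Cofactors of I−A, C_ij = (−1)^(i+j)·(minor ij) (rows/columns in the sector order above):
  C_11 = (0.70)(0.90) − (-0.20)(-0.35) = 0.5600
  C_12 = −[(-0.05)(0.90) − (-0.20)(-0.40)] = 0.1250
  C_13 = (-0.05)(-0.35) − (0.70)(-0.40) = 0.2975
  C_21 = −[(-0.15)(0.90) − (-0.15)(-0.35)] = 0.1875
  C_22 = (0.85)(0.90) − (-0.15)(-0.40) = 0.7050
  C_23 = −[(0.85)(-0.35) − (-0.15)(-0.40)] = 0.3575
  C_31 = (-0.15)(-0.20) − (-0.15)(0.70) = 0.1350
  C_32 = −[(0.85)(-0.20) − (-0.15)(-0.05)] = 0.1775
  C_33 = (0.85)(0.70) − (-0.15)(-0.05) = 0.5875
det(I−A) = Σ_j (I−A)_1j·C_1j = (0.85)(0.5600) + (-0.15)(0.1250) + (-0.15)(0.2975) = 0.412625
adj(I−A) = Cᵀ =
  [ 0.5600   0.1875   0.1350]
  [ 0.1250   0.7050   0.1775]
  [ 0.2975   0.3575   0.5875]
(I − A)⁻¹ = adj(I−A) / det(I−A) ≈
  [   1.3572     0.4544     0.3272]
  [   0.3029     1.7086     0.4302]
  [   0.7210     0.8664     1.4238]
First solve x = (I − A)⁻¹ d = adj(I−A)·d / det(I−A); in particular x_T = (0.1250·65 + 0.7050·85 + 0.1775·55) / 0.412625 = 77.8125 / 0.412625 ≈ 188.579.
Intermediate flow from I to T: z_IT = a_IT · x_T = 0.15 × 77.8125 / 0.412625 = 11.671875 / 0.412625 ≈ 28.3.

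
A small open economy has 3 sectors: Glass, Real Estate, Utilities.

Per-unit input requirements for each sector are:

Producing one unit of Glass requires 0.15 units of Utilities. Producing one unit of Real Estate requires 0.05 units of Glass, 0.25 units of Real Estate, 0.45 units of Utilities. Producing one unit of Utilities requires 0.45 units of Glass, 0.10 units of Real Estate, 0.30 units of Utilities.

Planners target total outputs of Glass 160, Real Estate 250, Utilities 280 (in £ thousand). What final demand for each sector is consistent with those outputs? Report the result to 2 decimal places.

I − A =
  [   1.00    -0.05    -0.45]
  [   0.00     0.75    -0.10]
  [  -0.15    -0.45     0.70]
d = (I − A) x:
  d_G = (+1.00)·160 + (-0.05)·250 + (-0.45)·280 = 21.50
  d_R = (+0.00)·160 + (+0.75)·250 + (-0.10)·280 = 159.50
  d_U = (-0.15)·160 + (-0.45)·250 + (+0.70)·280 = 59.50

d_G = 21.50, d_R = 159.50, d_U = 59.50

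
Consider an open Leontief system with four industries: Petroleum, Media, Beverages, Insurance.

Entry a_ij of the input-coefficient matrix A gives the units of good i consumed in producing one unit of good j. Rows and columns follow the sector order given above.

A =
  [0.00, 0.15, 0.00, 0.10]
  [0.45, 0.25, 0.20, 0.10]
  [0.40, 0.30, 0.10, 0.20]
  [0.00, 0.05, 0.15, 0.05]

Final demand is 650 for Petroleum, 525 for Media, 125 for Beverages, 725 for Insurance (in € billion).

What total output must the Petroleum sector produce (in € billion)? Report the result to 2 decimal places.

x_1 = 1037.92

I − A =
  [   1.00    -0.15     0.00    -0.10]
  [  -0.45     0.75    -0.20    -0.10]
  [  -0.40    -0.30     0.90    -0.20]
  [   0.00    -0.05    -0.15     0.95]
Compute the cofactors C_ij = (−1)^(i+j)·(3×3 minor ij) of I−A; the adjugate is their transpose:
adj(I−A) = Cᵀ =
  [ 0.550750   0.132750   0.043000   0.081000]
  [ 0.453250   0.819000   0.211750   0.178500]
  [ 0.415750   0.354000   0.641125   0.216000]
  [ 0.089500   0.099000   0.112375   0.542250]
det(I−A) = Σ_j (I−A)_1j·C_1j = (1.00)(0.550750) + (-0.15)(0.453250) + (0.00)(0.415750) + (-0.10)(0.089500) = 0.4738125
(I − A)⁻¹ = adj(I−A) / det(I−A) ≈
  [   1.1624     0.2802     0.0908     0.1710]
  [   0.9566     1.7285     0.4469     0.3767]
  [   0.8775     0.7471     1.3531     0.4559]
  [   0.1889     0.2089     0.2372     1.1444]
x = (I − A)⁻¹ d = adj(I−A)·d / det(I−A), with det(I−A) = 0.4738125:
  x_1 = (0.550750·650 + 0.132750·525 + 0.043000·125 + 0.081000·725) / 0.4738125 = 491.78125 / 0.4738125 ≈ 1037.92
  x_2 = (0.453250·650 + 0.819000·525 + 0.211750·125 + 0.178500·725) / 0.4738125 = 880.46875 / 0.4738125 ≈ 1858.26
  x_3 = (0.415750·650 + 0.354000·525 + 0.641125·125 + 0.216000·725) / 0.4738125 = 692.828125 / 0.4738125 ≈ 1462.24
  x_4 = (0.089500·650 + 0.099000·525 + 0.112375·125 + 0.542250·725) / 0.4738125 = 517.328125 / 0.4738125 ≈ 1091.84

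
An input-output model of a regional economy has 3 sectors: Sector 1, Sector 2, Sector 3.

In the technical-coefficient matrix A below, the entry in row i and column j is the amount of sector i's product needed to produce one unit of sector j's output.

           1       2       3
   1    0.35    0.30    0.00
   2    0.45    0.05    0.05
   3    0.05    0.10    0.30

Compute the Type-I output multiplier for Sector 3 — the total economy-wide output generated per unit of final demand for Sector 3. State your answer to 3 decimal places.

I − A =
  [   0.65    -0.30     0.00]
  [  -0.45     0.95    -0.05]
  [  -0.05    -0.10     0.70]
Cofactors of I−A, C_ij = (−1)^(i+j)·(minor ij) (rows/columns in the sector order above):
  C_11 = (0.95)(0.70) − (-0.05)(-0.10) = 0.6600
  C_12 = −[(-0.45)(0.70) − (-0.05)(-0.05)] = 0.3175
  C_13 = (-0.45)(-0.10) − (0.95)(-0.05) = 0.0925
  C_21 = −[(-0.30)(0.70) − (0.00)(-0.10)] = 0.2100
  C_22 = (0.65)(0.70) − (0.00)(-0.05) = 0.4550
  C_23 = −[(0.65)(-0.10) − (-0.30)(-0.05)] = 0.0800
  C_31 = (-0.30)(-0.05) − (0.00)(0.95) = 0.0150
  C_32 = −[(0.65)(-0.05) − (0.00)(-0.45)] = 0.0325
  C_33 = (0.65)(0.95) − (-0.30)(-0.45) = 0.4825
det(I−A) = Σ_j (I−A)_1j·C_1j = (0.65)(0.6600) + (-0.30)(0.3175) + (0.00)(0.0925) = 0.33375
adj(I−A) = Cᵀ =
  [ 0.6600   0.2100   0.0150]
  [ 0.3175   0.4550   0.0325]
  [ 0.0925   0.0800   0.4825]
(I − A)⁻¹ = adj(I−A) / det(I−A) ≈
  [   1.9775     0.6292     0.0449]
  [   0.9513     1.3633     0.0974]
  [   0.2772     0.2397     1.4457]
The output multiplier for sector j is the column-j sum of the Leontief inverse (I − A)⁻¹ = adj(I−A) / det(I−A).
Column 3 of adj(I−A): (0.0150, 0.0325, 0.4825); det(I−A) = 0.33375.
m_3 = (0.0150 + 0.0325 + 0.4825) / 0.33375 = 0.53 / 0.33375 ≈ 1.588.

m_3 = 1.588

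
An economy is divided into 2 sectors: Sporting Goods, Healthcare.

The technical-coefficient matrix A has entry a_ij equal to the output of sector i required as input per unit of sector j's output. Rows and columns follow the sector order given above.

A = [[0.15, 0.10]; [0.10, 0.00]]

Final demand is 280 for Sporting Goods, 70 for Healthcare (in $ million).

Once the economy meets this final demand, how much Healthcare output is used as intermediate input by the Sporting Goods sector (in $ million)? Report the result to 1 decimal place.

z_HS = 34.2

I − A =
  [   0.85    -0.10]
  [  -0.10     1.00]
det(I−A) = (0.85)(1.00) − (-0.10)(-0.10) = 0.8400
adj(I−A) = [[1.00, 0.10], [0.10, 0.85]]
(I − A)⁻¹ = adj(I−A) / det(I−A) ≈
  [   1.1905     0.1190]
  [   0.1190     1.0119]
First solve x = (I − A)⁻¹ d = adj(I−A)·d / det(I−A); in particular x_S = (1.00·280 + 0.10·70) / 0.8400 = 287.00 / 0.8400 ≈ 341.667.
Intermediate flow from H to S: z_HS = a_HS · x_S = 0.10 × 287.00 / 0.8400 = 28.70 / 0.8400 ≈ 34.2.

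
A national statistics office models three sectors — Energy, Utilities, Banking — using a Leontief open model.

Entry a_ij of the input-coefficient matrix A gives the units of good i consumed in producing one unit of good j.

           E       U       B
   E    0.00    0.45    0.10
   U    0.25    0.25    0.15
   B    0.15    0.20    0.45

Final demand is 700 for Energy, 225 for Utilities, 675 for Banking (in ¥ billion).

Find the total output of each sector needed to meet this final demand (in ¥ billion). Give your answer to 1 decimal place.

I − A =
  [   1.00    -0.45    -0.10]
  [  -0.25     0.75    -0.15]
  [  -0.15    -0.20     0.55]
Cofactors of I−A, C_ij = (−1)^(i+j)·(minor ij) (rows/columns in the sector order above):
  C_11 = (0.75)(0.55) − (-0.15)(-0.20) = 0.3825
  C_12 = −[(-0.25)(0.55) − (-0.15)(-0.15)] = 0.1600
  C_13 = (-0.25)(-0.20) − (0.75)(-0.15) = 0.1625
  C_21 = −[(-0.45)(0.55) − (-0.10)(-0.20)] = 0.2675
  C_22 = (1.00)(0.55) − (-0.10)(-0.15) = 0.5350
  C_23 = −[(1.00)(-0.20) − (-0.45)(-0.15)] = 0.2675
  C_31 = (-0.45)(-0.15) − (-0.10)(0.75) = 0.1425
  C_32 = −[(1.00)(-0.15) − (-0.10)(-0.25)] = 0.1750
  C_33 = (1.00)(0.75) − (-0.45)(-0.25) = 0.6375
det(I−A) = Σ_j (I−A)_1j·C_1j = (1.00)(0.3825) + (-0.45)(0.1600) + (-0.10)(0.1625) = 0.29425
adj(I−A) = Cᵀ =
  [ 0.3825   0.2675   0.1425]
  [ 0.1600   0.5350   0.1750]
  [ 0.1625   0.2675   0.6375]
(I − A)⁻¹ = adj(I−A) / det(I−A) ≈
  [   1.2999     0.9091     0.4843]
  [   0.5438     1.8182     0.5947]
  [   0.5523     0.9091     2.1665]
x = (I − A)⁻¹ d = adj(I−A)·d / det(I−A), with det(I−A) = 0.29425:
  x_E = (0.3825·700 + 0.2675·225 + 0.1425·675) / 0.29425 = 424.125 / 0.29425 ≈ 1441.4
  x_U = (0.1600·700 + 0.5350·225 + 0.1750·675) / 0.29425 = 350.50 / 0.29425 ≈ 1191.2
  x_B = (0.1625·700 + 0.2675·225 + 0.6375·675) / 0.29425 = 604.25 / 0.29425 ≈ 2053.5

x_E = 1441.4, x_U = 1191.2, x_B = 2053.5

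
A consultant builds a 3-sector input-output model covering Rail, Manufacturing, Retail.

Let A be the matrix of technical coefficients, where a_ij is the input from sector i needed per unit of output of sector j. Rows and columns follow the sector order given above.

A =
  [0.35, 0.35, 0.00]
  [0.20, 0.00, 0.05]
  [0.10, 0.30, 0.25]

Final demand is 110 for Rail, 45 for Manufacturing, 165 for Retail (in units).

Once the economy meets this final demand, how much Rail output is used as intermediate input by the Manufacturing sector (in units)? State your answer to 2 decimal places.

I − A =
  [   0.65    -0.35     0.00]
  [  -0.20     1.00    -0.05]
  [  -0.10    -0.30     0.75]
Cofactors of I−A, C_ij = (−1)^(i+j)·(minor ij) (rows/columns in the sector order above):
  C_11 = (1.00)(0.75) − (-0.05)(-0.30) = 0.7350
  C_12 = −[(-0.20)(0.75) − (-0.05)(-0.10)] = 0.1550
  C_13 = (-0.20)(-0.30) − (1.00)(-0.10) = 0.1600
  C_21 = −[(-0.35)(0.75) − (0.00)(-0.30)] = 0.2625
  C_22 = (0.65)(0.75) − (0.00)(-0.10) = 0.4875
  C_23 = −[(0.65)(-0.30) − (-0.35)(-0.10)] = 0.2300
  C_31 = (-0.35)(-0.05) − (0.00)(1.00) = 0.0175
  C_32 = −[(0.65)(-0.05) − (0.00)(-0.20)] = 0.0325
  C_33 = (0.65)(1.00) − (-0.35)(-0.20) = 0.5800
det(I−A) = Σ_j (I−A)_1j·C_1j = (0.65)(0.7350) + (-0.35)(0.1550) + (0.00)(0.1600) = 0.4235
adj(I−A) = Cᵀ =
  [ 0.7350   0.2625   0.0175]
  [ 0.1550   0.4875   0.0325]
  [ 0.1600   0.2300   0.5800]
(I − A)⁻¹ = adj(I−A) / det(I−A) ≈
  [   1.7355     0.6198     0.0413]
  [   0.3660     1.1511     0.0767]
  [   0.3778     0.5431     1.3695]
First solve x = (I − A)⁻¹ d = adj(I−A)·d / det(I−A); in particular x_2 = (0.1550·110 + 0.4875·45 + 0.0325·165) / 0.4235 = 44.35 / 0.4235 ≈ 104.7226.
Intermediate flow from 1 to 2: z_12 = a_12 · x_2 = 0.35 × 44.35 / 0.4235 = 15.5225 / 0.4235 ≈ 36.65.

z_12 = 36.65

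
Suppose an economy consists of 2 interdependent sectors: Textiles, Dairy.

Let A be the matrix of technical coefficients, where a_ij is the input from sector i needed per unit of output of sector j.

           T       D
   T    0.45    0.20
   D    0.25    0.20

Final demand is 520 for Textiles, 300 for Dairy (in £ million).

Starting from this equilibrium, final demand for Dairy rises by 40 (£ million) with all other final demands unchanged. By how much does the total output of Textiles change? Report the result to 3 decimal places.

Δx_T = 20.513

I − A =
  [   0.55    -0.20]
  [  -0.25     0.80]
det(I−A) = (0.55)(0.80) − (-0.20)(-0.25) = 0.3900
adj(I−A) = [[0.80, 0.20], [0.25, 0.55]]
(I − A)⁻¹ = adj(I−A) / det(I−A) ≈
  [   2.0513     0.5128]
  [   0.6410     1.4103]
Δx = (I − A)⁻¹ Δd with Δd having +40 in the Dairy component and 0 elsewhere.
So Δx_T = L_TD · (+40), where L_TD = adj(I−A)_TD / det(I−A) = 0.20 / 0.3900.
Δx_T = 0.20 × (+40) / 0.3900 = 8.00 / 0.3900 ≈ 20.513.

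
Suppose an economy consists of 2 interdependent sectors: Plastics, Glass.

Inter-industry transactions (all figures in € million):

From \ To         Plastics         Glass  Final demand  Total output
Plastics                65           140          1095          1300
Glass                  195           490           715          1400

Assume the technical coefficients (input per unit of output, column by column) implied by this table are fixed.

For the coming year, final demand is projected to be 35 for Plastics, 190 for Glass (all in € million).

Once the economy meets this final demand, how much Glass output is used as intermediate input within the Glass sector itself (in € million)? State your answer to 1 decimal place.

Technical coefficients a_ij = z_ij / X_j:
  a_PP = 65/1300 = 0.05, a_GP = 195/1300 = 0.15
  a_PG = 140/1400 = 0.10, a_GG = 490/1400 = 0.35
I − A =
  [   0.95    -0.10]
  [  -0.15     0.65]
det(I−A) = (0.95)(0.65) − (-0.10)(-0.15) = 0.6025
adj(I−A) = [[0.65, 0.10], [0.15, 0.95]]
(I − A)⁻¹ = adj(I−A) / det(I−A) ≈
  [   1.0788     0.1660]
  [   0.2490     1.5768]
First solve x = (I − A)⁻¹ d = adj(I−A)·d / det(I−A); in particular x_G = (0.15·35 + 0.95·190) / 0.6025 = 185.75 / 0.6025 ≈ 308.299.
Intermediate flow from G to G: z_GG = a_GG · x_G = 0.35 × 185.75 / 0.6025 = 65.0125 / 0.6025 ≈ 107.9.

z_GG = 107.9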